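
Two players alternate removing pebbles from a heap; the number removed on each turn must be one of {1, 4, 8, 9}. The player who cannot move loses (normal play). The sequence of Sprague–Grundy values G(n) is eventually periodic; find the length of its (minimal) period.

G(0) = 0
G(1) = mex{0} = 1
G(2) = mex{1} = 0
G(3) = mex{0} = 1
G(4) = mex{1,0} = 2
G(5) = mex{2,1} = 0
G(6) = mex{0,0} = 1
G(7) = mex{1,1} = 0
G(8) = mex{0,2,0} = 1
G(9) = mex{1,0,1,0} = 2
G(10) = mex{2,1,0,1} = 3
G(11) = mex{3,0,1,0} = 2
G(12) = mex{2,1,2,1} = 0
G(13) = mex{0,2,0,2} = 1
G(14) = mex{1,3,1,0} = 2
G(15) = mex{2,2,0,1} = 3
G(16) = mex{3,0,1,0} = 2
G(17) = mex{2,1,2,1} = 0
G(18) = mex{0,2,3,2} = 1
G(19) = mex{1,3,2,3} = 0
G(20) = mex{0,2,0,2} = 1
G(21) = mex{1,0,1,0} = 2
G(22) = mex{2,1,2,1} = 0
G(23) = mex{0,0,3,2} = 1
G(24) = mex{1,1,2,3} = 0
G(25) = mex{0,2,0,2} = 1
G(26) = mex{1,0,1,0} = 2
G(27) = mex{2,1,0,1} = 3
G(28) = mex{3,0,1,0} = 2
G(29) = mex{2,1,2,1} = 0
G(30) = mex{0,2,0,2} = 1
G(31) = mex{1,3,1,0} = 2
G(32) = mex{2,2,0,1} = 3
G(33) = mex{3,0,1,0} = 2
G(34) = mex{2,1,2,1} = 0
G(35) = mex{0,2,3,2} = 1
G(n+17) = G(n) holds for n = 0,…,8 (a full window of length max(S) = 9), so the sequence is purely periodic with period 17.

17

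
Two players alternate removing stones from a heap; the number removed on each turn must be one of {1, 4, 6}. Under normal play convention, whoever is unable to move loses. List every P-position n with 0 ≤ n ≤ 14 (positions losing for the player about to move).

n :  0  1  2  3  4  5  6  7  8  9 10 11 12 13 14
G :  0  1  0  1  2  0  1  0  1  2  0  1  0  1  2
P-positions are exactly the n with G(n) = 0.

0, 2, 5, 7, 10, 12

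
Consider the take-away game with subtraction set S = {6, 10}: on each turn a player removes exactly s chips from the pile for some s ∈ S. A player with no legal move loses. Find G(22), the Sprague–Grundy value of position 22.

G(0) = 0
G(1) = mex{} = 0
G(2) = mex{} = 0
G(3) = mex{} = 0
G(4) = mex{} = 0
G(5) = mex{} = 0
G(6) = mex{0} = 1
G(7) = mex{0} = 1
G(8) = mex{0} = 1
G(9) = mex{0} = 1
G(10) = mex{0,0} = 1
G(11) = mex{0,0} = 1
G(12) = mex{1,0} = 2
G(13) = mex{1,0} = 2
G(14) = mex{1,0} = 2
G(15) = mex{1,0} = 2
G(16) = mex{1,1} = 0
G(17) = mex{1,1} = 0
G(18) = mex{2,1} = 0
G(19) = mex{2,1} = 0
G(20) = mex{2,1} = 0
G(21) = mex{2,1} = 0
G(22) = mex{0,2} = 1

1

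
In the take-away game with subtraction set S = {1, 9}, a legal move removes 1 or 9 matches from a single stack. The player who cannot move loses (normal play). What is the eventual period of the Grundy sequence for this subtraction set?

G(0) = 0
G(1) = mex{0} = 1
G(2) = mex{1} = 0
G(3) = mex{0} = 1
G(4) = mex{1} = 0
G(5) = mex{0} = 1
G(6) = mex{1} = 0
G(7) = mex{0} = 1
G(8) = mex{1} = 0
G(9) = mex{0,0} = 1
G(10) = mex{1,1} = 0
G(11) = mex{0,0} = 1
G(12) = mex{1,1} = 0
G(13) = mex{0,0} = 1
G(14) = mex{1,1} = 0
G(n+2) = G(n) holds for n = 0,…,8 (a full window of length max(S) = 9), so the sequence is purely periodic with period 2.

2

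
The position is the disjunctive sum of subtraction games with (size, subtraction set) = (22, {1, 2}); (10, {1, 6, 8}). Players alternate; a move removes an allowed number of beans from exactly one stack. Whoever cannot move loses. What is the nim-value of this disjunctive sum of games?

0

Stack A, S = {1, 2}:
G(0) = 0
G(1) = mex{0} = 1
G(2) = mex{1,0} = 2
G(3) = mex{2,1} = 0
G(4) = mex{0,2} = 1
G(5) = mex{1,0} = 2
G(6) = mex{2,1} = 0
G(7) = mex{0,2} = 1
G(8) = mex{1,0} = 2
G(9) = mex{2,1} = 0
G(10) = mex{0,2} = 1
G(11) = mex{1,0} = 2
G(12) = mex{2,1} = 0
G(13) = mex{0,2} = 1
G(14) = mex{1,0} = 2
G(15) = mex{2,1} = 0
G(16) = mex{0,2} = 1
G(17) = mex{1,0} = 2
G(18) = mex{2,1} = 0
G(19) = mex{0,2} = 1
G(20) = mex{1,0} = 2
G(21) = mex{2,1} = 0
G(22) = mex{0,2} = 1
G_A(22) = 1.
Stack B, S = {1, 6, 8}:
n :  0  1  2  3  4  5  6  7  8  9 10
G :  0  1  0  1  0  1  2  0  1  0  1
G_B(10) = 1.
Combined Grundy value = 1 ⊕ 1 = 0.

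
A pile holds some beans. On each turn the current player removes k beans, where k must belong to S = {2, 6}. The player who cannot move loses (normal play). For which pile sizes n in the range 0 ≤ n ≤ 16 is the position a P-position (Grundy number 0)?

0, 1, 4, 5, 8, 9, 12, 13, 16

G(0) = 0
G(1) = mex{} = 0
G(2) = mex{0} = 1
G(3) = mex{0} = 1
G(4) = mex{1} = 0
G(5) = mex{1} = 0
G(6) = mex{0,0} = 1
G(7) = mex{0,0} = 1
G(8) = mex{1,1} = 0
G(9) = mex{1,1} = 0
G(10) = mex{0,0} = 1
G(11) = mex{0,0} = 1
G(12) = mex{1,1} = 0
G(13) = mex{1,1} = 0
G(14) = mex{0,0} = 1
G(15) = mex{0,0} = 1
G(16) = mex{1,1} = 0
P-positions are exactly the n with G(n) = 0.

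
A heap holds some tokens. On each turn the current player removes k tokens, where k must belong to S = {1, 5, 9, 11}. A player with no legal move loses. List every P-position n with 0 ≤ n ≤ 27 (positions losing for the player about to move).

0, 2, 4, 6, 8, 10, 12, 14, 16, 18, 20, 22, 24, 26

G(0) = 0
G(1) = mex{0} = 1
G(2) = mex{1} = 0
G(3) = mex{0} = 1
G(4) = mex{1} = 0
G(5) = mex{0,0} = 1
G(6) = mex{1,1} = 0
G(7) = mex{0,0} = 1
G(8) = mex{1,1} = 0
G(9) = mex{0,0,0} = 1
G(10) = mex{1,1,1} = 0
G(11) = mex{0,0,0,0} = 1
G(12) = mex{1,1,1,1} = 0
G(13) = mex{0,0,0,0} = 1
G(14) = mex{1,1,1,1} = 0
G(15) = mex{0,0,0,0} = 1
G(16) = mex{1,1,1,1} = 0
G(17) = mex{0,0,0,0} = 1
G(18) = mex{1,1,1,1} = 0
G(19) = mex{0,0,0,0} = 1
G(20) = mex{1,1,1,1} = 0
G(21) = mex{0,0,0,0} = 1
G(22) = mex{1,1,1,1} = 0
G(23) = mex{0,0,0,0} = 1
G(24) = mex{1,1,1,1} = 0
G(25) = mex{0,0,0,0} = 1
G(26) = mex{1,1,1,1} = 0
G(27) = mex{0,0,0,0} = 1
P-positions are exactly the n with G(n) = 0.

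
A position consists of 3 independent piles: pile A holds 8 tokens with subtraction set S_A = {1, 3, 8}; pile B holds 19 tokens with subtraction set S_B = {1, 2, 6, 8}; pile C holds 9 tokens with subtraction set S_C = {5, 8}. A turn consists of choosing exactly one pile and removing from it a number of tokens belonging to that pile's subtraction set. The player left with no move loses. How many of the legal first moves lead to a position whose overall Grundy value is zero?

3

Pile A, S = {1, 3, 8}:
G(0) = 0
G(1) = mex{0} = 1
G(2) = mex{1} = 0
G(3) = mex{0,0} = 1
G(4) = mex{1,1} = 0
G(5) = mex{0,0} = 1
G(6) = mex{1,1} = 0
G(7) = mex{0,0} = 1
G(8) = mex{1,1,0} = 2
G_A(8) = 2.
Pile B, S = {1, 2, 6, 8}:
n :  0  1  2  3  4  5  6  7  8  9 10 11 12 13 14 15 16 17 18 19
G :  0  1  2  0  1  2  3  0  1  2  0  1  2  3  0  1  2  0  1  2
G_B(19) = 2.
Pile C, S = {5, 8}:
G(0) = 0
G(1) = mex{} = 0
G(2) = mex{} = 0
G(3) = mex{} = 0
G(4) = mex{} = 0
G(5) = mex{0} = 1
G(6) = mex{0} = 1
G(7) = mex{0} = 1
G(8) = mex{0,0} = 1
G(9) = mex{0,0} = 1
G_C(9) = 1.
Combined Grundy value = 2 ⊕ 2 ⊕ 1 = 1.
A winning move leaves total XOR = 0, i.e. changes one component's Grundy value g to g ⊕ X where X is the current total.
Pile A: need g' = 2⊕1 = 3. Options: 8−1→G=1, 8−3→G=1, 8−8→G=0. Hits: 0.
Pile B: need g' = 2⊕1 = 3. Options: 19−1→G=1, 19−2→G=0, 19−6→G=3, 19−8→G=1. Hits: 1.
Pile C: need g' = 1⊕1 = 0. Options: 9−5→G=0, 9−8→G=0. Hits: 2.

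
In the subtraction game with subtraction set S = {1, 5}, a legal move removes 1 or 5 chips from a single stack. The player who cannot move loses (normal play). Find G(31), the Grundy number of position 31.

1

n :  0  1  2  3  4  5  6  7  8  9 10 11 12 13 14 15 16 17 18 19 20 21 22 23 24 25 26 27 28 29 30 31
G :  0  1  0  1  0  1  0  1  0  1  0  1  0  1  0  1  0  1  0  1  0  1  0  1  0  1  0  1  0  1  0  1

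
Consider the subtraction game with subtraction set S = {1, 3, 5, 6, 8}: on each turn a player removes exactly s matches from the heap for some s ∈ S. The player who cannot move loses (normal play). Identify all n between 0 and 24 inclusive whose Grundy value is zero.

n :  0  1  2  3  4  5  6  7  8  9 10 11 12 13 14 15 16 17 18 19 20 21 22 23 24
G :  0  1  0  1  0  1  2  3  2  3  2  0  1  0  1  0  1  2  3  2  3  2  0  1  0
P-positions are exactly the n with G(n) = 0.

0, 2, 4, 11, 13, 15, 22, 24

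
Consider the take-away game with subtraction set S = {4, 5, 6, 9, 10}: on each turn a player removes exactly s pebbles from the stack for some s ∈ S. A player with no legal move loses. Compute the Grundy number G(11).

2

n :  0  1  2  3  4  5  6  7  8  9 10 11
G :  0  0  0  0  1  1  1  1  2  2  2  2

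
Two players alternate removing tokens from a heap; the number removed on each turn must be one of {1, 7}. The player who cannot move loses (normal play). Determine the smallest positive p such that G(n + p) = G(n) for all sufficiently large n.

2

n :  0  1  2  3  4  5  6  7  8  9 10 11 12 13 14
G :  0  1  0  1  0  1  0  1  0  1  0  1  0  1  0
G(n+2) = G(n) holds for n = 0,…,6 (a full window of length max(S) = 7), so the sequence is purely periodic with period 2.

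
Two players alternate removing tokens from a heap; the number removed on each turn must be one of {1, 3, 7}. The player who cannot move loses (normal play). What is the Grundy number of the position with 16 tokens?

0

n :  0  1  2  3  4  5  6  7  8  9 10 11 12 13 14 15 16
G :  0  1  0  1  0  1  0  1  0  1  0  1  0  1  0  1  0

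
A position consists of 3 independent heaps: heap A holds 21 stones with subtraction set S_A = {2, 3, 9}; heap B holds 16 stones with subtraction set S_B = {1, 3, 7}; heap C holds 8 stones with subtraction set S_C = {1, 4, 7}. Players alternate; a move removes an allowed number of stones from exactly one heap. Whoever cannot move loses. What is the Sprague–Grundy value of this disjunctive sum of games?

2

Heap A, S = {2, 3, 9}:
n :  0  1  2  3  4  5  6  7  8  9 10 11 12 13 14 15 16 17 18 19 20 21
G :  0  0  1  1  2  0  0  1  1  2  2  0  0  1  1  2  0  0  1  1  2  2
G_A(21) = 2.
Heap B, S = {1, 3, 7}:
n :  0  1  2  3  4  5  6  7  8  9 10 11 12 13 14 15 16
G :  0  1  0  1  0  1  0  1  0  1  0  1  0  1  0  1  0
G_B(16) = 0.
Heap C, S = {1, 4, 7}:
G(0) = 0
G(1) = mex{0} = 1
G(2) = mex{1} = 0
G(3) = mex{0} = 1
G(4) = mex{1,0} = 2
G(5) = mex{2,1} = 0
G(6) = mex{0,0} = 1
G(7) = mex{1,1,0} = 2
G(8) = mex{2,2,1} = 0
G_C(8) = 0.
Combined Grundy value = 2 ⊕ 0 ⊕ 0 = 2.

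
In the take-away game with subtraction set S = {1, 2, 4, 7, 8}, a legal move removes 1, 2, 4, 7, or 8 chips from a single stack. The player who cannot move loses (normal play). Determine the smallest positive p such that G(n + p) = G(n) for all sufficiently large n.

n :  0  1  2  3  4  5  6  7  8  9 10 11 12 13 14
G :  0  1  2  0  1  2  0  1  2  0  1  2  0  1  2
G(n+3) = G(n) holds for n = 0,…,7 (a full window of length max(S) = 8), so the sequence is purely periodic with period 3.

3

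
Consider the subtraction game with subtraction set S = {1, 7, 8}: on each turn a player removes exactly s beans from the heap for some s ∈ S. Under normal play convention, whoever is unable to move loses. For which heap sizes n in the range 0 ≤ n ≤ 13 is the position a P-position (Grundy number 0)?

0, 2, 4, 6

G(0) = 0
G(1) = mex{0} = 1
G(2) = mex{1} = 0
G(3) = mex{0} = 1
G(4) = mex{1} = 0
G(5) = mex{0} = 1
G(6) = mex{1} = 0
G(7) = mex{0,0} = 1
G(8) = mex{1,1,0} = 2
G(9) = mex{2,0,1} = 3
G(10) = mex{3,1,0} = 2
G(11) = mex{2,0,1} = 3
G(12) = mex{3,1,0} = 2
G(13) = mex{2,0,1} = 3
P-positions are exactly the n with G(n) = 0.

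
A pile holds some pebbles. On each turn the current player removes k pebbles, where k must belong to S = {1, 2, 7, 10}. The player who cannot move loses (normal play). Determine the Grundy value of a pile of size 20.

2

n :  0  1  2  3  4  5  6  7  8  9 10 11 12 13 14 15 16 17 18 19 20
G :  0  1  2  0  1  2  0  1  2  0  1  2  0  1  2  0  1  2  0  1  2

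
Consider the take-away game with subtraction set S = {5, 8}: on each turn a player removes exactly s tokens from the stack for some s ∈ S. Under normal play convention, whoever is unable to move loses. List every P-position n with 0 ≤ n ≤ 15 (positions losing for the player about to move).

G(0) = 0
G(1) = mex{} = 0
G(2) = mex{} = 0
G(3) = mex{} = 0
G(4) = mex{} = 0
G(5) = mex{0} = 1
G(6) = mex{0} = 1
G(7) = mex{0} = 1
G(8) = mex{0,0} = 1
G(9) = mex{0,0} = 1
G(10) = mex{1,0} = 2
G(11) = mex{1,0} = 2
G(12) = mex{1,0} = 2
G(13) = mex{1,1} = 0
G(14) = mex{1,1} = 0
G(15) = mex{2,1} = 0
P-positions are exactly the n with G(n) = 0.

0, 1, 2, 3, 4, 13, 14, 15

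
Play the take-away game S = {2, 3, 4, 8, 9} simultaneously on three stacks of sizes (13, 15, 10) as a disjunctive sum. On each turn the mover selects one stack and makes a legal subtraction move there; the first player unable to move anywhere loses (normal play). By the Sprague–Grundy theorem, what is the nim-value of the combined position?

3

All stacks use S = {2, 3, 4, 8, 9}:
G(0) = 0
G(1) = mex{} = 0
G(2) = mex{0} = 1
G(3) = mex{0,0} = 1
G(4) = mex{1,0,0} = 2
G(5) = mex{1,1,0} = 2
G(6) = mex{2,1,1} = 0
G(7) = mex{2,2,1} = 0
G(8) = mex{0,2,2,0} = 1
G(9) = mex{0,0,2,0,0} = 1
G(10) = mex{1,0,0,1,0} = 2
G(11) = mex{1,1,0,1,1} = 2
G(12) = mex{2,1,1,2,1} = 0
G(13) = mex{2,2,1,2,2} = 0
G(14) = mex{0,2,2,0,2} = 1
G(15) = mex{0,0,2,0,0} = 1
Stack A: G(13) = 0.
Stack B: G(15) = 1.
Stack C: G(10) = 2.
Combined Grundy value = 0 ⊕ 1 ⊕ 2 = 3.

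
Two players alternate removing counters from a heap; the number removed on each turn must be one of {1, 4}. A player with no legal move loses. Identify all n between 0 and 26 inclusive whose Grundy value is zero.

0, 2, 5, 7, 10, 12, 15, 17, 20, 22, 25

n :  0  1  2  3  4  5  6  7  8  9 10 11 12 13 14 15 16 17 18 19 20 21 22 23 24 25 26
G :  0  1  0  1  2  0  1  0  1  2  0  1  0  1  2  0  1  0  1  2  0  1  0  1  2  0  1
P-positions are exactly the n with G(n) = 0.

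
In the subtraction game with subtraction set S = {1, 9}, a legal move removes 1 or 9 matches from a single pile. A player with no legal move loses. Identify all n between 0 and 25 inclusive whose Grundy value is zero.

0, 2, 4, 6, 8, 10, 12, 14, 16, 18, 20, 22, 24

G(0) = 0
G(1) = mex{0} = 1
G(2) = mex{1} = 0
G(3) = mex{0} = 1
G(4) = mex{1} = 0
G(5) = mex{0} = 1
G(6) = mex{1} = 0
G(7) = mex{0} = 1
G(8) = mex{1} = 0
G(9) = mex{0,0} = 1
G(10) = mex{1,1} = 0
G(11) = mex{0,0} = 1
G(12) = mex{1,1} = 0
G(13) = mex{0,0} = 1
G(14) = mex{1,1} = 0
G(15) = mex{0,0} = 1
G(16) = mex{1,1} = 0
G(17) = mex{0,0} = 1
G(18) = mex{1,1} = 0
G(19) = mex{0,0} = 1
G(20) = mex{1,1} = 0
G(21) = mex{0,0} = 1
G(22) = mex{1,1} = 0
G(23) = mex{0,0} = 1
G(24) = mex{1,1} = 0
G(25) = mex{0,0} = 1
P-positions are exactly the n with G(n) = 0.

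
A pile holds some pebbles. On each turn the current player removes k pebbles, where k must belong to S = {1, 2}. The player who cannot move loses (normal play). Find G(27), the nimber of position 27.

n :  0  1  2  3  4  5  6  7  8  9 10 11 12 13 14 15 16 17 18 19 20 21 22 23 24 25 26 27
G :  0  1  2  0  1  2  0  1  2  0  1  2  0  1  2  0  1  2  0  1  2  0  1  2  0  1  2  0

0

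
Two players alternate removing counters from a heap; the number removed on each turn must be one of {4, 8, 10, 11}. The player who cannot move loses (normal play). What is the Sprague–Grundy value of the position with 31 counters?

n :  0  1  2  3  4  5  6  7  8  9 10 11 12 13 14 15 16 17 18 19 20 21 22 23 24 25 26 27 28 29 30 31
G :  0  0  0  0  1  1  1  1  2  2  2  2  3  3  3  0  0  0  0  1  1  1  1  2  2  2  2  3  3  3  0  0

0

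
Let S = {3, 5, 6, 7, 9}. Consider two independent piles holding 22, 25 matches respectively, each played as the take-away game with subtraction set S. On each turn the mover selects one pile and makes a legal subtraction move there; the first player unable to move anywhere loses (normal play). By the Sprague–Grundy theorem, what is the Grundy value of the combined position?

3

All piles use S = {3, 5, 6, 7, 9}:
G(0) = 0
G(1) = mex{} = 0
G(2) = mex{} = 0
G(3) = mex{0} = 1
G(4) = mex{0} = 1
G(5) = mex{0,0} = 1
G(6) = mex{1,0,0} = 2
G(7) = mex{1,0,0,0} = 2
G(8) = mex{1,1,0,0} = 2
G(9) = mex{2,1,1,0,0} = 3
G(10) = mex{2,1,1,1,0} = 3
G(11) = mex{2,2,1,1,0} = 3
G(12) = mex{3,2,2,1,1} = 0
G(13) = mex{3,2,2,2,1} = 0
G(14) = mex{3,3,2,2,1} = 0
G(15) = mex{0,3,3,2,2} = 1
G(16) = mex{0,3,3,3,2} = 1
G(17) = mex{0,0,3,3,2} = 1
G(18) = mex{1,0,0,3,3} = 2
G(19) = mex{1,0,0,0,3} = 2
G(20) = mex{1,1,0,0,3} = 2
G(21) = mex{2,1,1,0,0} = 3
G(22) = mex{2,1,1,1,0} = 3
G(23) = mex{2,2,1,1,0} = 3
G(24) = mex{3,2,2,1,1} = 0
G(25) = mex{3,2,2,2,1} = 0
Pile A: G(22) = 3.
Pile B: G(25) = 0.
Combined Grundy value = 3 ⊕ 0 = 3.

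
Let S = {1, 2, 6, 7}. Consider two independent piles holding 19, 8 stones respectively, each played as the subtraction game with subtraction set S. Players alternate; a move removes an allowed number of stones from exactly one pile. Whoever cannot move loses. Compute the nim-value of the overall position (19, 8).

0

All piles use S = {1, 2, 6, 7}:
n :  0  1  2  3  4  5  6  7  8  9 10 11 12 13 14 15 16 17 18 19
G :  0  1  2  0  1  2  3  4  0  1  2  0  1  2  3  4  0  1  2  0
Pile A: G(19) = 0.
Pile B: G(8) = 0.
Combined Grundy value = 0 ⊕ 0 = 0.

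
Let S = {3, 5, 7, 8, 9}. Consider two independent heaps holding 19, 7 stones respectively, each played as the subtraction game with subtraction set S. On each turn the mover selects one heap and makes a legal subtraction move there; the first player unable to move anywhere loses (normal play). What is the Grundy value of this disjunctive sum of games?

0

All heaps use S = {3, 5, 7, 8, 9}:
n :  0  1  2  3  4  5  6  7  8  9 10 11 12 13 14 15 16 17 18 19
G :  0  0  0  1  1  1  2  2  2  3  3  3  0  0  0  1  1  1  2  2
Heap A: G(19) = 2.
Heap B: G(7) = 2.
Combined Grundy value = 2 ⊕ 2 = 0.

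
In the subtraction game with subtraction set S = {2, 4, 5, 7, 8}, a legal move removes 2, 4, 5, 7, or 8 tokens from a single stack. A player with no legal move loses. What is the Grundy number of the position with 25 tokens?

2

G(0) = 0
G(1) = mex{} = 0
G(2) = mex{0} = 1
G(3) = mex{0} = 1
G(4) = mex{1,0} = 2
G(5) = mex{1,0,0} = 2
G(6) = mex{2,1,0} = 3
G(7) = mex{2,1,1,0} = 3
G(8) = mex{3,2,1,0,0} = 4
G(9) = mex{3,2,2,1,0} = 4
G(10) = mex{4,3,2,1,1} = 0
G(11) = mex{4,3,3,2,1} = 0
G(12) = mex{0,4,3,2,2} = 1
G(13) = mex{0,4,4,3,2} = 1
G(14) = mex{1,0,4,3,3} = 2
G(15) = mex{1,0,0,4,3} = 2
G(16) = mex{2,1,0,4,4} = 3
G(17) = mex{2,1,1,0,4} = 3
G(18) = mex{3,2,1,0,0} = 4
G(19) = mex{3,2,2,1,0} = 4
G(20) = mex{4,3,2,1,1} = 0
G(21) = mex{4,3,3,2,1} = 0
G(22) = mex{0,4,3,2,2} = 1
G(23) = mex{0,4,4,3,2} = 1
G(24) = mex{1,0,4,3,3} = 2
G(25) = mex{1,0,0,4,3} = 2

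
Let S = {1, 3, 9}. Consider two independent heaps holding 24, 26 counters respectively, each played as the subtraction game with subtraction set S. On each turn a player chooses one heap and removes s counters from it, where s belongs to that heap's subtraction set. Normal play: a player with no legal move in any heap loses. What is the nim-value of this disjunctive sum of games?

0

All heaps use S = {1, 3, 9}:
n :  0  1  2  3  4  5  6  7  8  9 10 11 12 13 14 15 16 17 18 19 20 21 22 23 24 25 26
G :  0  1  0  1  0  1  0  1  0  1  0  1  0  1  0  1  0  1  0  1  0  1  0  1  0  1  0
Heap A: G(24) = 0.
Heap B: G(26) = 0.
Combined Grundy value = 0 ⊕ 0 = 0.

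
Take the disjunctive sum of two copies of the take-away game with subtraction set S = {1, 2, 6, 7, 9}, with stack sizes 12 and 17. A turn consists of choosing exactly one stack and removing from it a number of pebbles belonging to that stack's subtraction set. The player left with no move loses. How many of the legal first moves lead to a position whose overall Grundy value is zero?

0

All stacks use S = {1, 2, 6, 7, 9}:
n :  0  1  2  3  4  5  6  7  8  9 10 11 12 13 14 15 16 17
G :  0  1  2  0  1  2  3  4  0  1  2  0  1  2  3  4  0  1
Stack A: G(12) = 1.
Stack B: G(17) = 1.
Combined Grundy value = 1 ⊕ 1 = 0.
A winning move leaves total XOR = 0, i.e. changes one component's Grundy value g to g ⊕ X where X is the current total.
Stack A: target g' = 1⊕0 = 1, but every legal move changes the Grundy value (mex property), so 0 moves.
Stack B: target g' = 1⊕0 = 1, but every legal move changes the Grundy value (mex property), so 0 moves.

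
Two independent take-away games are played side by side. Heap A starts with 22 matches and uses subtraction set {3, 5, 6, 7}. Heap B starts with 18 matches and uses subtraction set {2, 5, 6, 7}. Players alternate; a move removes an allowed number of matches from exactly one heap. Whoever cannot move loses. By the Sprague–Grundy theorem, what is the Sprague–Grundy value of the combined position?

1

Heap A, S = {3, 5, 6, 7}:
n :  0  1  2  3  4  5  6  7  8  9 10 11 12 13 14 15 16 17 18 19 20 21 22
G :  0  0  0  1  1  1  2  2  2  3  0  0  0  1  1  1  2  2  2  3  0  0  0
G_A(22) = 0.
Heap B, S = {2, 5, 6, 7}:
n :  0  1  2  3  4  5  6  7  8  9 10 11 12 13 14 15 16 17 18
G :  0  0  1  1  0  2  1  3  2  2  3  3  0  0  1  1  0  2  1
G_B(18) = 1.
Combined Grundy value = 0 ⊕ 1 = 1.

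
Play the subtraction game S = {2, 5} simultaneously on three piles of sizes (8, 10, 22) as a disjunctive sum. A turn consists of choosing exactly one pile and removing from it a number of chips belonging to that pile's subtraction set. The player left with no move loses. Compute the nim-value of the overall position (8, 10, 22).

1

All piles use S = {2, 5}:
n :  0  1  2  3  4  5  6  7  8  9 10 11 12 13 14 15 16 17 18 19 20 21 22
G :  0  0  1  1  0  2  1  0  0  1  1  0  2  1  0  0  1  1  0  2  1  0  0
Pile A: G(8) = 0.
Pile B: G(10) = 1.
Pile C: G(22) = 0.
Combined Grundy value = 0 ⊕ 1 ⊕ 0 = 1.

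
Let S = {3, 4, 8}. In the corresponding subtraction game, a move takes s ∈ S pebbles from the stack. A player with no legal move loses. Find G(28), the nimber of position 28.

n :  0  1  2  3  4  5  6  7  8  9 10 11 12 13 14 15 16 17 18 19 20 21 22 23 24 25 26 27 28
G :  0  0  0  1  1  1  2  0  2  3  1  3  0  0  0  1  1  1  2  0  2  3  1  3  0  0  0  1  1

1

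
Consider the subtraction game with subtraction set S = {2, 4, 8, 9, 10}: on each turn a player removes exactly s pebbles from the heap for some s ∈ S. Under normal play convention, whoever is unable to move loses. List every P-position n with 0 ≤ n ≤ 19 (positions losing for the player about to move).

n :  0  1  2  3  4  5  6  7  8  9 10 11 12 13 14 15 16 17 18 19
G :  0  0  1  1  2  2  0  0  1  1  2  2  0  0  1  1  2  2  0  0
P-positions are exactly the n with G(n) = 0.

0, 1, 6, 7, 12, 13, 18, 19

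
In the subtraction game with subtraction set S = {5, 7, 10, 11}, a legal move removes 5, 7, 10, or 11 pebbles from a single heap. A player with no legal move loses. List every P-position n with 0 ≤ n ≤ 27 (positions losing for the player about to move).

n :  0  1  2  3  4  5  6  7  8  9 10 11 12 13 14 15 16 17 18 19 20 21 22 23 24 25 26 27
G :  0  0  0  0  0  1  1  1  1  1  2  2  2  2  2  3  0  0  0  0  0  1  1  1  1  1  2  2
P-positions are exactly the n with G(n) = 0.

0, 1, 2, 3, 4, 16, 17, 18, 19, 20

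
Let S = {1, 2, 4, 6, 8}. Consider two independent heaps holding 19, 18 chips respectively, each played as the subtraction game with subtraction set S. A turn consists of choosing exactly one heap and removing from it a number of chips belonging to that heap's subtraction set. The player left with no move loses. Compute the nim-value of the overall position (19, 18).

All heaps use S = {1, 2, 4, 6, 8}:
G(0) = 0
G(1) = mex{0} = 1
G(2) = mex{1,0} = 2
G(3) = mex{2,1} = 0
G(4) = mex{0,2,0} = 1
G(5) = mex{1,0,1} = 2
G(6) = mex{2,1,2,0} = 3
G(7) = mex{3,2,0,1} = 4
G(8) = mex{4,3,1,2,0} = 5
G(9) = mex{5,4,2,0,1} = 3
G(10) = mex{3,5,3,1,2} = 0
G(11) = mex{0,3,4,2,0} = 1
G(12) = mex{1,0,5,3,1} = 2
G(13) = mex{2,1,3,4,2} = 0
G(14) = mex{0,2,0,5,3} = 1
G(15) = mex{1,0,1,3,4} = 2
G(16) = mex{2,1,2,0,5} = 3
G(17) = mex{3,2,0,1,3} = 4
G(18) = mex{4,3,1,2,0} = 5
G(19) = mex{5,4,2,0,1} = 3
Heap A: G(19) = 3.
Heap B: G(18) = 5.
Combined Grundy value = 3 ⊕ 5 = 6.

6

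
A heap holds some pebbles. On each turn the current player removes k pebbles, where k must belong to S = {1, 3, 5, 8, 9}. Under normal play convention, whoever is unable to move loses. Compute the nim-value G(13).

G(0) = 0
G(1) = mex{0} = 1
G(2) = mex{1} = 0
G(3) = mex{0,0} = 1
G(4) = mex{1,1} = 0
G(5) = mex{0,0,0} = 1
G(6) = mex{1,1,1} = 0
G(7) = mex{0,0,0} = 1
G(8) = mex{1,1,1,0} = 2
G(9) = mex{2,0,0,1,0} = 3
G(10) = mex{3,1,1,0,1} = 2
G(11) = mex{2,2,0,1,0} = 3
G(12) = mex{3,3,1,0,1} = 2
G(13) = mex{2,2,2,1,0} = 3

3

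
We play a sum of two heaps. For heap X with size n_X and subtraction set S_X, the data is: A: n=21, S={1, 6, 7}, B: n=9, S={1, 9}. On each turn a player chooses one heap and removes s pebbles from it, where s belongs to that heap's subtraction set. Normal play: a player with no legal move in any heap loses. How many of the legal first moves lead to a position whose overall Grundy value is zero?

Heap A, S = {1, 6, 7}:
n :  0  1  2  3  4  5  6  7  8  9 10 11 12 13 14 15 16 17 18 19 20 21
G :  0  1  0  1  0  1  2  3  2  3  2  3  0  1  0  1  0  1  2  3  2  3
G_A(21) = 3.
Heap B, S = {1, 9}:
n : 0 1 2 3 4 5 6 7 8 9
G : 0 1 0 1 0 1 0 1 0 1
G_B(9) = 1.
Combined Grundy value = 3 ⊕ 1 = 2.
A winning move leaves total XOR = 0, i.e. changes one component's Grundy value g to g ⊕ X where X is the current total.
Heap A: need g' = 3⊕2 = 1. Options: 21−1→G=2, 21−6→G=1, 21−7→G=0. Hits: 1.
Heap B: need g' = 1⊕2 = 3. Options: 9−1→G=0, 9−9→G=0. Hits: 0.

1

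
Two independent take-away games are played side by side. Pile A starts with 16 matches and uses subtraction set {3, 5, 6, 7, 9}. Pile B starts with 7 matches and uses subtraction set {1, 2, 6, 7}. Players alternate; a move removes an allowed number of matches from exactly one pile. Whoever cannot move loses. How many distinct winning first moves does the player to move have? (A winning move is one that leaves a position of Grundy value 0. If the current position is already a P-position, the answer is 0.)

Pile A, S = {3, 5, 6, 7, 9}:
n :  0  1  2  3  4  5  6  7  8  9 10 11 12 13 14 15 16
G :  0  0  0  1  1  1  2  2  2  3  3  3  0  0  0  1  1
G_A(16) = 1.
Pile B, S = {1, 2, 6, 7}:
n : 0 1 2 3 4 5 6 7
G : 0 1 2 0 1 2 3 4
G_B(7) = 4.
Combined Grundy value = 1 ⊕ 4 = 5.
A winning move leaves total XOR = 0, i.e. changes one component's Grundy value g to g ⊕ X where X is the current total.
Pile A: need g' = 1⊕5 = 4. Options: 16−3→G=0, 16−5→G=3, 16−6→G=3, 16−7→G=3, 16−9→G=2. Hits: 0.
Pile B: need g' = 4⊕5 = 1. Options: 7−1→G=3, 7−2→G=2, 7−6→G=1, 7−7→G=0. Hits: 1.

1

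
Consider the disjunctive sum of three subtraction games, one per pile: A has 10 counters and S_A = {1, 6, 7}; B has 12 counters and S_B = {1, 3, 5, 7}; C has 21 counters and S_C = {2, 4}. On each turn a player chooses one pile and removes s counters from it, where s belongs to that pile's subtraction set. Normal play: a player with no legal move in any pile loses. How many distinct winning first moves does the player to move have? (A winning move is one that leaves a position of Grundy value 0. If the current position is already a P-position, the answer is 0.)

Pile A, S = {1, 6, 7}:
n :  0  1  2  3  4  5  6  7  8  9 10
G :  0  1  0  1  0  1  2  3  2  3  2
G_A(10) = 2.
Pile B, S = {1, 3, 5, 7}:
G(0) = 0
G(1) = mex{0} = 1
G(2) = mex{1} = 0
G(3) = mex{0,0} = 1
G(4) = mex{1,1} = 0
G(5) = mex{0,0,0} = 1
G(6) = mex{1,1,1} = 0
G(7) = mex{0,0,0,0} = 1
G(8) = mex{1,1,1,1} = 0
G(9) = mex{0,0,0,0} = 1
G(10) = mex{1,1,1,1} = 0
G(11) = mex{0,0,0,0} = 1
G(12) = mex{1,1,1,1} = 0
G_B(12) = 0.
Pile C, S = {2, 4}:
n :  0  1  2  3  4  5  6  7  8  9 10 11 12 13 14 15 16 17 18 19 20 21
G :  0  0  1  1  2  2  0  0  1  1  2  2  0  0  1  1  2  2  0  0  1  1
G_C(21) = 1.
Combined Grundy value = 2 ⊕ 0 ⊕ 1 = 3.
A winning move leaves total XOR = 0, i.e. changes one component's Grundy value g to g ⊕ X where X is the current total.
Pile A: need g' = 2⊕3 = 1. Options: 10−1→G=3, 10−6→G=0, 10−7→G=1. Hits: 1.
Pile B: need g' = 0⊕3 = 3. Options: 12−1→G=1, 12−3→G=1, 12−5→G=1, 12−7→G=1. Hits: 0.
Pile C: need g' = 1⊕3 = 2. Options: 21−2→G=0, 21−4→G=2. Hits: 1.

2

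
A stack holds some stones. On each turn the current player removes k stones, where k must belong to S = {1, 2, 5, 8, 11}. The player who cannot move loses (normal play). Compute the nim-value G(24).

0

G(0) = 0
G(1) = mex{0} = 1
G(2) = mex{1,0} = 2
G(3) = mex{2,1} = 0
G(4) = mex{0,2} = 1
G(5) = mex{1,0,0} = 2
G(6) = mex{2,1,1} = 0
G(7) = mex{0,2,2} = 1
G(8) = mex{1,0,0,0} = 2
G(9) = mex{2,1,1,1} = 0
G(10) = mex{0,2,2,2} = 1
G(11) = mex{1,0,0,0,0} = 2
G(12) = mex{2,1,1,1,1} = 0
G(13) = mex{0,2,2,2,2} = 1
G(14) = mex{1,0,0,0,0} = 2
G(15) = mex{2,1,1,1,1} = 0
G(16) = mex{0,2,2,2,2} = 1
G(17) = mex{1,0,0,0,0} = 2
G(18) = mex{2,1,1,1,1} = 0
G(19) = mex{0,2,2,2,2} = 1
G(20) = mex{1,0,0,0,0} = 2
G(21) = mex{2,1,1,1,1} = 0
G(22) = mex{0,2,2,2,2} = 1
G(23) = mex{1,0,0,0,0} = 2
G(24) = mex{2,1,1,1,1} = 0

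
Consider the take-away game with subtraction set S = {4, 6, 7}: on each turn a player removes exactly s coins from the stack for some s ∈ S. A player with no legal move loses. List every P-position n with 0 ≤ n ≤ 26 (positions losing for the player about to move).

0, 1, 2, 3, 11, 12, 13, 14, 22, 23, 24, 25

G(0) = 0
G(1) = mex{} = 0
G(2) = mex{} = 0
G(3) = mex{} = 0
G(4) = mex{0} = 1
G(5) = mex{0} = 1
G(6) = mex{0,0} = 1
G(7) = mex{0,0,0} = 1
G(8) = mex{1,0,0} = 2
G(9) = mex{1,0,0} = 2
G(10) = mex{1,1,0} = 2
G(11) = mex{1,1,1} = 0
G(12) = mex{2,1,1} = 0
G(13) = mex{2,1,1} = 0
G(14) = mex{2,2,1} = 0
G(15) = mex{0,2,2} = 1
G(16) = mex{0,2,2} = 1
G(17) = mex{0,0,2} = 1
G(18) = mex{0,0,0} = 1
G(19) = mex{1,0,0} = 2
G(20) = mex{1,0,0} = 2
G(21) = mex{1,1,0} = 2
G(22) = mex{1,1,1} = 0
G(23) = mex{2,1,1} = 0
G(24) = mex{2,1,1} = 0
G(25) = mex{2,2,1} = 0
G(26) = mex{0,2,2} = 1
P-positions are exactly the n with G(n) = 0.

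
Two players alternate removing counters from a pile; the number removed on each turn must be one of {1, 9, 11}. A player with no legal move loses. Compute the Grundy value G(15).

G(0) = 0
G(1) = mex{0} = 1
G(2) = mex{1} = 0
G(3) = mex{0} = 1
G(4) = mex{1} = 0
G(5) = mex{0} = 1
G(6) = mex{1} = 0
G(7) = mex{0} = 1
G(8) = mex{1} = 0
G(9) = mex{0,0} = 1
G(10) = mex{1,1} = 0
G(11) = mex{0,0,0} = 1
G(12) = mex{1,1,1} = 0
G(13) = mex{0,0,0} = 1
G(14) = mex{1,1,1} = 0
G(15) = mex{0,0,0} = 1

1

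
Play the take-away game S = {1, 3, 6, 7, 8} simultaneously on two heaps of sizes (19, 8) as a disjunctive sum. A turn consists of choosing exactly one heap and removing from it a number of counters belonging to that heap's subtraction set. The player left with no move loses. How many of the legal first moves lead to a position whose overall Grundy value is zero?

0

All heaps use S = {1, 3, 6, 7, 8}:
G(0) = 0
G(1) = mex{0} = 1
G(2) = mex{1} = 0
G(3) = mex{0,0} = 1
G(4) = mex{1,1} = 0
G(5) = mex{0,0} = 1
G(6) = mex{1,1,0} = 2
G(7) = mex{2,0,1,0} = 3
G(8) = mex{3,1,0,1,0} = 2
G(9) = mex{2,2,1,0,1} = 3
G(10) = mex{3,3,0,1,0} = 2
G(11) = mex{2,2,1,0,1} = 3
G(12) = mex{3,3,2,1,0} = 4
G(13) = mex{4,2,3,2,1} = 0
G(14) = mex{0,3,2,3,2} = 1
G(15) = mex{1,4,3,2,3} = 0
G(16) = mex{0,0,2,3,2} = 1
G(17) = mex{1,1,3,2,3} = 0
G(18) = mex{0,0,4,3,2} = 1
G(19) = mex{1,1,0,4,3} = 2
Heap A: G(19) = 2.
Heap B: G(8) = 2.
Combined Grundy value = 2 ⊕ 2 = 0.
A winning move leaves total XOR = 0, i.e. changes one component's Grundy value g to g ⊕ X where X is the current total.
Heap A: target g' = 2⊕0 = 2, but every legal move changes the Grundy value (mex property), so 0 moves.
Heap B: target g' = 2⊕0 = 2, but every legal move changes the Grundy value (mex property), so 0 moves.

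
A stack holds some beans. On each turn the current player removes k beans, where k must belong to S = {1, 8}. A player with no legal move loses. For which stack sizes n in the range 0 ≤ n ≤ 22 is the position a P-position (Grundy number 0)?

0, 2, 4, 6, 9, 11, 13, 15, 18, 20, 22

G(0) = 0
G(1) = mex{0} = 1
G(2) = mex{1} = 0
G(3) = mex{0} = 1
G(4) = mex{1} = 0
G(5) = mex{0} = 1
G(6) = mex{1} = 0
G(7) = mex{0} = 1
G(8) = mex{1,0} = 2
G(9) = mex{2,1} = 0
G(10) = mex{0,0} = 1
G(11) = mex{1,1} = 0
G(12) = mex{0,0} = 1
G(13) = mex{1,1} = 0
G(14) = mex{0,0} = 1
G(15) = mex{1,1} = 0
G(16) = mex{0,2} = 1
G(17) = mex{1,0} = 2
G(18) = mex{2,1} = 0
G(19) = mex{0,0} = 1
G(20) = mex{1,1} = 0
G(21) = mex{0,0} = 1
G(22) = mex{1,1} = 0
P-positions are exactly the n with G(n) = 0.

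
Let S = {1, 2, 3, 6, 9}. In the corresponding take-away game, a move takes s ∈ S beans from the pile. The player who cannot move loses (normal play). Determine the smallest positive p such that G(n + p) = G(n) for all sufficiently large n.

4

n :  0  1  2  3  4  5  6  7  8  9 10 11 12 13 14
G :  0  1  2  3  0  1  2  3  0  1  2  3  0  1  2
G(n+4) = G(n) holds for n = 0,…,8 (a full window of length max(S) = 9), so the sequence is purely periodic with period 4.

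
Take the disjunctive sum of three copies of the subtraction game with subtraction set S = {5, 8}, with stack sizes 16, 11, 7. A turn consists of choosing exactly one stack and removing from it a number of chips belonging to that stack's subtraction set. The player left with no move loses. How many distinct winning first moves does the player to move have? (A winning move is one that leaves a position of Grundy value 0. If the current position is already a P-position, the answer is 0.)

All stacks use S = {5, 8}:
G(0) = 0
G(1) = mex{} = 0
G(2) = mex{} = 0
G(3) = mex{} = 0
G(4) = mex{} = 0
G(5) = mex{0} = 1
G(6) = mex{0} = 1
G(7) = mex{0} = 1
G(8) = mex{0,0} = 1
G(9) = mex{0,0} = 1
G(10) = mex{1,0} = 2
G(11) = mex{1,0} = 2
G(12) = mex{1,0} = 2
G(13) = mex{1,1} = 0
G(14) = mex{1,1} = 0
G(15) = mex{2,1} = 0
G(16) = mex{2,1} = 0
Stack A: G(16) = 0.
Stack B: G(11) = 2.
Stack C: G(7) = 1.
Combined Grundy value = 0 ⊕ 2 ⊕ 1 = 3.
A winning move leaves total XOR = 0, i.e. changes one component's Grundy value g to g ⊕ X where X is the current total.
Stack A: need g' = 0⊕3 = 3. Options: 16−5→G=2, 16−8→G=1. Hits: 0.
Stack B: need g' = 2⊕3 = 1. Options: 11−5→G=1, 11−8→G=0. Hits: 1.
Stack C: need g' = 1⊕3 = 2. Options: 7−5→G=0. Hits: 0.

1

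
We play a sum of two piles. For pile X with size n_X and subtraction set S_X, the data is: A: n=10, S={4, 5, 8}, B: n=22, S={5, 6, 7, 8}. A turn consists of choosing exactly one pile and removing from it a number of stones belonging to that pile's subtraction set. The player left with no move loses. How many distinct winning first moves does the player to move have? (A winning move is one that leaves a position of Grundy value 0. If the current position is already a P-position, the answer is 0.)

Pile A, S = {4, 5, 8}:
n :  0  1  2  3  4  5  6  7  8  9 10
G :  0  0  0  0  1  1  1  1  2  2  2
G_A(10) = 2.
Pile B, S = {5, 6, 7, 8}:
n :  0  1  2  3  4  5  6  7  8  9 10 11 12 13 14 15 16 17 18 19 20 21 22
G :  0  0  0  0  0  1  1  1  1  1  2  2  2  0  0  0  0  0  1  1  1  1  1
G_B(22) = 1.
Combined Grundy value = 2 ⊕ 1 = 3.
A winning move leaves total XOR = 0, i.e. changes one component's Grundy value g to g ⊕ X where X is the current total.
Pile A: need g' = 2⊕3 = 1. Options: 10−4→G=1, 10−5→G=1, 10−8→G=0. Hits: 2.
Pile B: need g' = 1⊕3 = 2. Options: 22−5→G=0, 22−6→G=0, 22−7→G=0, 22−8→G=0. Hits: 0.

2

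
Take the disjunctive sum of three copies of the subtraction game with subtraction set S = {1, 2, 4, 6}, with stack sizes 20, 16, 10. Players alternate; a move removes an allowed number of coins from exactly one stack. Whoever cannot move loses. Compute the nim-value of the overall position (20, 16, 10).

3

All stacks use S = {1, 2, 4, 6}:
G(0) = 0
G(1) = mex{0} = 1
G(2) = mex{1,0} = 2
G(3) = mex{2,1} = 0
G(4) = mex{0,2,0} = 1
G(5) = mex{1,0,1} = 2
G(6) = mex{2,1,2,0} = 3
G(7) = mex{3,2,0,1} = 4
G(8) = mex{4,3,1,2} = 0
G(9) = mex{0,4,2,0} = 1
G(10) = mex{1,0,3,1} = 2
G(11) = mex{2,1,4,2} = 0
G(12) = mex{0,2,0,3} = 1
G(13) = mex{1,0,1,4} = 2
G(14) = mex{2,1,2,0} = 3
G(15) = mex{3,2,0,1} = 4
G(16) = mex{4,3,1,2} = 0
G(17) = mex{0,4,2,0} = 1
G(18) = mex{1,0,3,1} = 2
G(19) = mex{2,1,4,2} = 0
G(20) = mex{0,2,0,3} = 1
Stack A: G(20) = 1.
Stack B: G(16) = 0.
Stack C: G(10) = 2.
Combined Grundy value = 1 ⊕ 0 ⊕ 2 = 3.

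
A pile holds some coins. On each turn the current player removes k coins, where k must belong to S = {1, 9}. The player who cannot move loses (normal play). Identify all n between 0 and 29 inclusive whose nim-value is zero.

0, 2, 4, 6, 8, 10, 12, 14, 16, 18, 20, 22, 24, 26, 28

G(0) = 0
G(1) = mex{0} = 1
G(2) = mex{1} = 0
G(3) = mex{0} = 1
G(4) = mex{1} = 0
G(5) = mex{0} = 1
G(6) = mex{1} = 0
G(7) = mex{0} = 1
G(8) = mex{1} = 0
G(9) = mex{0,0} = 1
G(10) = mex{1,1} = 0
G(11) = mex{0,0} = 1
G(12) = mex{1,1} = 0
G(13) = mex{0,0} = 1
G(14) = mex{1,1} = 0
G(15) = mex{0,0} = 1
G(16) = mex{1,1} = 0
G(17) = mex{0,0} = 1
G(18) = mex{1,1} = 0
G(19) = mex{0,0} = 1
G(20) = mex{1,1} = 0
G(21) = mex{0,0} = 1
G(22) = mex{1,1} = 0
G(23) = mex{0,0} = 1
G(24) = mex{1,1} = 0
G(25) = mex{0,0} = 1
G(26) = mex{1,1} = 0
G(27) = mex{0,0} = 1
G(28) = mex{1,1} = 0
G(29) = mex{0,0} = 1
P-positions are exactly the n with G(n) = 0.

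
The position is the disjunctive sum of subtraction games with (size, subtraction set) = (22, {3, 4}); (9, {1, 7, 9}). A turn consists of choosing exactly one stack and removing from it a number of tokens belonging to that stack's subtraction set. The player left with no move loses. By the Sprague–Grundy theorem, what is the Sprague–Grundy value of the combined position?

1

Stack A, S = {3, 4}:
G(0) = 0
G(1) = mex{} = 0
G(2) = mex{} = 0
G(3) = mex{0} = 1
G(4) = mex{0,0} = 1
G(5) = mex{0,0} = 1
G(6) = mex{1,0} = 2
G(7) = mex{1,1} = 0
G(8) = mex{1,1} = 0
G(9) = mex{2,1} = 0
G(10) = mex{0,2} = 1
G(11) = mex{0,0} = 1
G(12) = mex{0,0} = 1
G(13) = mex{1,0} = 2
G(14) = mex{1,1} = 0
G(15) = mex{1,1} = 0
G(16) = mex{2,1} = 0
G(17) = mex{0,2} = 1
G(18) = mex{0,0} = 1
G(19) = mex{0,0} = 1
G(20) = mex{1,0} = 2
G(21) = mex{1,1} = 0
G(22) = mex{1,1} = 0
G_A(22) = 0.
Stack B, S = {1, 7, 9}:
n : 0 1 2 3 4 5 6 7 8 9
G : 0 1 0 1 0 1 0 1 0 1
G_B(9) = 1.
Combined Grundy value = 0 ⊕ 1 = 1.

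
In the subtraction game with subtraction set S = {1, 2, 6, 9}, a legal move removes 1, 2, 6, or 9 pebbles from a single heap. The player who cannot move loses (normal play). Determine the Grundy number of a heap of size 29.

n :  0  1  2  3  4  5  6  7  8  9 10 11 12 13 14 15 16 17 18 19 20 21 22 23 24 25 26 27 28 29
G :  0  1  2  0  1  2  3  0  1  2  0  1  2  3  0  1  2  0  1  2  3  0  1  2  0  1  2  3  0  1

1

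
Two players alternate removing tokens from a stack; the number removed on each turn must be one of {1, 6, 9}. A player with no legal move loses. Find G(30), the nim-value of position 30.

1

G(0) = 0
G(1) = mex{0} = 1
G(2) = mex{1} = 0
G(3) = mex{0} = 1
G(4) = mex{1} = 0
G(5) = mex{0} = 1
G(6) = mex{1,0} = 2
G(7) = mex{2,1} = 0
G(8) = mex{0,0} = 1
G(9) = mex{1,1,0} = 2
G(10) = mex{2,0,1} = 3
G(11) = mex{3,1,0} = 2
G(12) = mex{2,2,1} = 0
G(13) = mex{0,0,0} = 1
G(14) = mex{1,1,1} = 0
G(15) = mex{0,2,2} = 1
G(16) = mex{1,3,0} = 2
G(17) = mex{2,2,1} = 0
G(18) = mex{0,0,2} = 1
G(19) = mex{1,1,3} = 0
G(20) = mex{0,0,2} = 1
G(21) = mex{1,1,0} = 2
G(22) = mex{2,2,1} = 0
G(23) = mex{0,0,0} = 1
G(24) = mex{1,1,1} = 0
G(25) = mex{0,0,2} = 1
G(26) = mex{1,1,0} = 2
G(27) = mex{2,2,1} = 0
G(28) = mex{0,0,0} = 1
G(29) = mex{1,1,1} = 0
G(30) = mex{0,0,2} = 1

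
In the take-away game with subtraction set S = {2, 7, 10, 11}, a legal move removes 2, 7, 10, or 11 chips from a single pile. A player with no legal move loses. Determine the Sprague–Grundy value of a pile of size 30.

G(0) = 0
G(1) = mex{} = 0
G(2) = mex{0} = 1
G(3) = mex{0} = 1
G(4) = mex{1} = 0
G(5) = mex{1} = 0
G(6) = mex{0} = 1
G(7) = mex{0,0} = 1
G(8) = mex{1,0} = 2
G(9) = mex{1,1} = 0
G(10) = mex{2,1,0} = 3
G(11) = mex{0,0,0,0} = 1
G(12) = mex{3,0,1,0} = 2
G(13) = mex{1,1,1,1} = 0
G(14) = mex{2,1,0,1} = 3
G(15) = mex{0,2,0,0} = 1
G(16) = mex{3,0,1,0} = 2
G(17) = mex{1,3,1,1} = 0
G(18) = mex{2,1,2,1} = 0
G(19) = mex{0,2,0,2} = 1
G(20) = mex{0,0,3,0} = 1
G(21) = mex{1,3,1,3} = 0
G(22) = mex{1,1,2,1} = 0
G(23) = mex{0,2,0,2} = 1
G(24) = mex{0,0,3,0} = 1
G(25) = mex{1,0,1,3} = 2
G(26) = mex{1,1,2,1} = 0
G(27) = mex{2,1,0,2} = 3
G(28) = mex{0,0,0,0} = 1
G(29) = mex{3,0,1,0} = 2
G(30) = mex{1,1,1,1} = 0

0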